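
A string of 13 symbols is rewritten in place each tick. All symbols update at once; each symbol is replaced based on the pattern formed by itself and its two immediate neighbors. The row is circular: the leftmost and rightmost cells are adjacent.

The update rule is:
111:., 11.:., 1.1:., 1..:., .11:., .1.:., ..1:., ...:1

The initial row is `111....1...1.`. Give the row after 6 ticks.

tick 1: ....11...1...
tick 2: 111....1...11
tick 3: ....11...1...  (repeats tick 1; period 2)
tick 6: 111....1...11

111....1...11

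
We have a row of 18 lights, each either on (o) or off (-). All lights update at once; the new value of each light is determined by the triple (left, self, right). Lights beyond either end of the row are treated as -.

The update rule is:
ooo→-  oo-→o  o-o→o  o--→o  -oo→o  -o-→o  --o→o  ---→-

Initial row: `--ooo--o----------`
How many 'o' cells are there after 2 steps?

7

step 1: -oo-ooooo---------
step 2: ooooo---oo--------
count of o: 7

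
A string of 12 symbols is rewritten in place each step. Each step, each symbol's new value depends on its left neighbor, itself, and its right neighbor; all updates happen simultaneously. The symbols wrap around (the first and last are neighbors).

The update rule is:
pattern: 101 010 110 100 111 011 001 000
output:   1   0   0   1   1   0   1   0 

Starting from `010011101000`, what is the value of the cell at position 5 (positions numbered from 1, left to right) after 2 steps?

1

101101010100
010010101011
position 5 holds 1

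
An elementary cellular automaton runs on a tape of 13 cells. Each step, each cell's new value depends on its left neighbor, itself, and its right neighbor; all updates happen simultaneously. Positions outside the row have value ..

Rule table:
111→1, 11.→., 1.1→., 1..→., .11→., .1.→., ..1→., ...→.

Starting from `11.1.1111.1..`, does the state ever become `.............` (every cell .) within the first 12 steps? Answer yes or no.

......11.....
.............
all cells are . at step 2

yes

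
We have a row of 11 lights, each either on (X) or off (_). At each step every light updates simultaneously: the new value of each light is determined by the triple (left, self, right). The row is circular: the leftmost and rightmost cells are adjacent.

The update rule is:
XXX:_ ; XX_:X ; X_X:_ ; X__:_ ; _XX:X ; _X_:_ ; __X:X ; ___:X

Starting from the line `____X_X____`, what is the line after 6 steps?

step 1: XXXX____XXX
step 2: ___X_XXXX__
step 3: XXX__X__X_X
step 4: __X_X__X__X
step 5: _X____X__X_
step 6: X__XXX__X__

X__XXX__X__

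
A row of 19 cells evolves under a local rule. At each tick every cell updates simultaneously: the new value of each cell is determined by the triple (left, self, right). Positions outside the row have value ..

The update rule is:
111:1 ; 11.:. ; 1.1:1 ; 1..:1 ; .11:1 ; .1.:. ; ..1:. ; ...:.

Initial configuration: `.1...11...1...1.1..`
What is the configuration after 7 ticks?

..1..1.1...1...1.1.
...1..1.1...1...1.1
....1..1.1...1...1.
.....1..1.1...1...1
......1..1.1...1...
.......1..1.1...1..
........1..1.1...1.

........1..1.1...1.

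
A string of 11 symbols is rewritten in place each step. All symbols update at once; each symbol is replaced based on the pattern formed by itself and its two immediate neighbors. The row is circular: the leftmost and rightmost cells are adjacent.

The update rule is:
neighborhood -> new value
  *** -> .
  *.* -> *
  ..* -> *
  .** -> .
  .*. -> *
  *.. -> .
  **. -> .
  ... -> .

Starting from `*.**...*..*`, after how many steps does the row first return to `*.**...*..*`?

22

.*....**.*.
**...*..**.
....**.*..*
...*..**.**
..**.*..*..
.*..**.**..
**.*..*....
..**.**...*
.*..*....**
**.**...*..
..*....**.*
.**...*..**
*....**.*..
*...*..**.*
...**.*..*.
..*..**.**.
.**.*..*...
*..**.**...
*.*..*....*
.**.**...*.
*..*....**.
*.**...*..*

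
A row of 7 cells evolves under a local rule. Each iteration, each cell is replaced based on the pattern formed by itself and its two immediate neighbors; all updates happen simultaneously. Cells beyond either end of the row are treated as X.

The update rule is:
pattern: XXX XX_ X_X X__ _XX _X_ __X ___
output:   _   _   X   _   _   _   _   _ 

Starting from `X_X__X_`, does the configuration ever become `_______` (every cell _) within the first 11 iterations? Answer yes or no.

yes

_X____X
X______
_______
all cells are _ at iteration 3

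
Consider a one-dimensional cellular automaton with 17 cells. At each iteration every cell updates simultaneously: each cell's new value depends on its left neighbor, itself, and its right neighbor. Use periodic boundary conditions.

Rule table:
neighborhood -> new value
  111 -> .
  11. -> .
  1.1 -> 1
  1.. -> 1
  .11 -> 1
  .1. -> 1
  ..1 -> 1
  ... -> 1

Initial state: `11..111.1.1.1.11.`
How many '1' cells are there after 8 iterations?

1.111..11111111.1
.11..111.......11
11.111..11111111.
1.11..111.......1
.11.111..11111111
11.11..111.......
1.11.111..1111111
.11.11..111......
count of 1: 7

7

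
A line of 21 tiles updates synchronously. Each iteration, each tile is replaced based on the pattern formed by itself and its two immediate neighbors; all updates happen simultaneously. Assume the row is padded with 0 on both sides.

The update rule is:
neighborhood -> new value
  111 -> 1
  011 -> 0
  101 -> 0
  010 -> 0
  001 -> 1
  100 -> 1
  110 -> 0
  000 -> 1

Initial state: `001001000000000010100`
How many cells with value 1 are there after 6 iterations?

110110111111111100011
000000011111111011100
111111101111110001011
011111000111101110000
101110111011000101111
000100010000111000110
count of 1: 7

7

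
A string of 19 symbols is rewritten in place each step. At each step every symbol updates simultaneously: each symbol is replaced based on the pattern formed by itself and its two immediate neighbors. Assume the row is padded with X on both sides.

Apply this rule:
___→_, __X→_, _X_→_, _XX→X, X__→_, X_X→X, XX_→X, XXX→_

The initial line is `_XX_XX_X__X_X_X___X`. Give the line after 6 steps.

step 1: XXXXXXX____X_X____X
step 2: ______X_____X_____X
step 3: __________________X
step 4: __________________X  (fixed point — unchanged through step 6)

__________________X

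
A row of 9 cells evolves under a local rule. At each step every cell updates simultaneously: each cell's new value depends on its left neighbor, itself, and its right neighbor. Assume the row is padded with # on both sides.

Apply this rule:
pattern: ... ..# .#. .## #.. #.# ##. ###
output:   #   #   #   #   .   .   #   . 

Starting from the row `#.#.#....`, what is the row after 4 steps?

#.#.#.###
#.#.#.#..
#.#.#.#.#
#.#.#.#.#

#.#.#.#.#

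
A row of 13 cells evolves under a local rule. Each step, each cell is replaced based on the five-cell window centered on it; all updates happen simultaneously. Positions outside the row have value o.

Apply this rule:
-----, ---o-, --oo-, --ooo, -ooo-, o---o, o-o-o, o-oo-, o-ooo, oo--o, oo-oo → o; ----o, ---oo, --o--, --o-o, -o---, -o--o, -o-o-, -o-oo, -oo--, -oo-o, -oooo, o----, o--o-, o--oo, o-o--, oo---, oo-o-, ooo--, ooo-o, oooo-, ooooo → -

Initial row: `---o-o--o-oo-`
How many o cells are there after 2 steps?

step 1: -oo-------o-o
step 2: oo---ooo-o--o
count of o: 7

7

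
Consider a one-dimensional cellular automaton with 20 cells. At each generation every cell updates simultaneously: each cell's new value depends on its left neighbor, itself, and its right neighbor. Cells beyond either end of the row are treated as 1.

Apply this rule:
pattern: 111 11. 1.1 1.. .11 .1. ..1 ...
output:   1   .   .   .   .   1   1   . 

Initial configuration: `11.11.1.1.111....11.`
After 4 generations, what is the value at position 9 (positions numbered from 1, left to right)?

1

1.....1.1..1....1...
.....11.1.11...11..1
....1...1.....1...1.
...11..11....11..11.
position 9 holds 1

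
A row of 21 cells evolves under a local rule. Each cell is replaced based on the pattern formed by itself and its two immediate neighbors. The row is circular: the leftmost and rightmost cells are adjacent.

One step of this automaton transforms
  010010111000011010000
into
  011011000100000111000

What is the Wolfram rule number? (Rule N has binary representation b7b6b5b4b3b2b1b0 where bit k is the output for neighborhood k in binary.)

position 7: 111 → 0  (bit 7 = 0)
position 8: 110 → 0  (bit 6 = 0)
position 5: 101 → 1  (bit 5 = 1)
position 2: 100 → 1  (bit 4 = 1)
position 6: 011 → 0  (bit 3 = 0)
position 1: 010 → 1  (bit 2 = 1)
position 0: 001 → 0  (bit 1 = 0)
position 10: 000 → 0  (bit 0 = 0)
bits b7..b0 = 00110100 = 52

52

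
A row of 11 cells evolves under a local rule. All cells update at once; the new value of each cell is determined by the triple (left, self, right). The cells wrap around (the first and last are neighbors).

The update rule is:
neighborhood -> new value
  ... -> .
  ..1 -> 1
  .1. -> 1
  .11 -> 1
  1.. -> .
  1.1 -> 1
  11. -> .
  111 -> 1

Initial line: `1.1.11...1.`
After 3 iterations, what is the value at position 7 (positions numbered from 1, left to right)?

iteration 1: 11111...111
iteration 2: 1111...1111
iteration 3: 111...11111
position 7 holds 1

1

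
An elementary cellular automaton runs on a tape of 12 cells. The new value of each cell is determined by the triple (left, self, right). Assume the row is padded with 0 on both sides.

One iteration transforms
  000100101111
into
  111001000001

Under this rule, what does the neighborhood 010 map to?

At position 3 the neighborhood is 010; the next row has 0 there.

0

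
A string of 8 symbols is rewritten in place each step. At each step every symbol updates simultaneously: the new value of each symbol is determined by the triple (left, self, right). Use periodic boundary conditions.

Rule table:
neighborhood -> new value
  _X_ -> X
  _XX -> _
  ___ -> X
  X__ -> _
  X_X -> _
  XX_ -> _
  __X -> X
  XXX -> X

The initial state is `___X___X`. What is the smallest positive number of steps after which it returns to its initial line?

8

_XXX_XXX
__X___X_
XXX_XXX_
_X___X__
XX_XXX_X
X___X___
X_XXX_XX
___X___X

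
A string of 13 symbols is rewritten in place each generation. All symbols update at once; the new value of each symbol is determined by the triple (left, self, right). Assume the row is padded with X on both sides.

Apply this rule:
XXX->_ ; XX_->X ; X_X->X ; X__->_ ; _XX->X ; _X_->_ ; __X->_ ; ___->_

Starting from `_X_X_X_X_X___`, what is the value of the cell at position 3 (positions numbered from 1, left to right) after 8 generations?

X_X_X_X_X____
XX_X_X_X_____
_XX_X_X______
XXXX_X_______
___XX________
___XX________  (fixed point — unchanged through generation 8)
position 3 holds _

_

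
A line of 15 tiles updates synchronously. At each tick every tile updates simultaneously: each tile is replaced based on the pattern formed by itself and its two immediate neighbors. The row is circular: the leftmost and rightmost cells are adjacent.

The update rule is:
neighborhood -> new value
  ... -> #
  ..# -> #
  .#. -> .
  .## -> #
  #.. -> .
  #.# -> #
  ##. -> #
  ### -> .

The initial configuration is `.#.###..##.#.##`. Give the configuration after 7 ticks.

#.##.#.####.###
#####.##..###..
#...####.##.#.#
#.###..#####.##
###.#.##...###.
#.##.###.###.##
######.###.###.

######.###.###.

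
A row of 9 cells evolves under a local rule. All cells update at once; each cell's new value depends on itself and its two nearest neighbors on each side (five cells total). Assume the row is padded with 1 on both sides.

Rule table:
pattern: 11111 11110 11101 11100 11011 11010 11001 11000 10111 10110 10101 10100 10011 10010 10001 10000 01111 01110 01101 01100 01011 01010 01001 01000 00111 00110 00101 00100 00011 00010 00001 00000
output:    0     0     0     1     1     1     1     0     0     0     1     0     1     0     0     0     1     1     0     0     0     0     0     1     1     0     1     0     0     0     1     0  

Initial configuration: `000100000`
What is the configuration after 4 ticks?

000010010
001000010
100101010
110101010

110101010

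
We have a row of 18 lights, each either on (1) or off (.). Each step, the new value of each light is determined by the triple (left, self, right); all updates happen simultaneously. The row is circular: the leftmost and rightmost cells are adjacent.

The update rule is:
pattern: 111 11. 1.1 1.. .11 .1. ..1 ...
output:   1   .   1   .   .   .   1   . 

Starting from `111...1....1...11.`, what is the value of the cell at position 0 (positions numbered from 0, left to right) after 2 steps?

step 1: .1...1....1...1..1
step 2: 1...1....1...1..1.
position 0 holds 1

1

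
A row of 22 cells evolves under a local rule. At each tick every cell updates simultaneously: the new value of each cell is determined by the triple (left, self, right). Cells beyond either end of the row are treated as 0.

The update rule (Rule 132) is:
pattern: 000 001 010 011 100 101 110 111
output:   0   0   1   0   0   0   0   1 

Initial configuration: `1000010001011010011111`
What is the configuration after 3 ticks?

1000010001000010000100

1000010001000010001110
1000010001000010000100
1000010001000010000100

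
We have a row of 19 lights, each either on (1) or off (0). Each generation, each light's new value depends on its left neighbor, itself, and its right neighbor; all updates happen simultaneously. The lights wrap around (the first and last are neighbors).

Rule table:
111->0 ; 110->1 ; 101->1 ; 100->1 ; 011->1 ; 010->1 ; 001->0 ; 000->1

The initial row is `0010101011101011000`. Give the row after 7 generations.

generation 1: 1011111110111111111
generation 2: 1110000011100000000
generation 3: 1011111010111111110
generation 4: 1110001111100000011
generation 5: 0011101000111111010
generation 6: 1010111110100001111
generation 7: 1111100011111101000

1111100011111101000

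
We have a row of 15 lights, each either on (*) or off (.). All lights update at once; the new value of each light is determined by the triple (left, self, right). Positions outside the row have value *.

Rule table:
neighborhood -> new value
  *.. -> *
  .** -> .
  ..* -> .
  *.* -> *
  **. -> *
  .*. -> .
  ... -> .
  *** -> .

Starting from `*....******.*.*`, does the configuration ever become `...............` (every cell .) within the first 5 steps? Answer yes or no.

no

**........**.*.
.**........**.*
*.**........**.
**.**........**
.**.**.........
step 5 is .**.**........., still not uniform .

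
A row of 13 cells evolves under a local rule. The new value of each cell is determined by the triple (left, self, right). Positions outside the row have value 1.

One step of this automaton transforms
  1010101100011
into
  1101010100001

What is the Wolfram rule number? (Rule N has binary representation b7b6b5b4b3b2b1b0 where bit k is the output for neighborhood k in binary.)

224

position 12: 111 → 1  (bit 7 = 1)
position 0: 110 → 1  (bit 6 = 1)
position 1: 101 → 1  (bit 5 = 1)
position 8: 100 → 0  (bit 4 = 0)
position 6: 011 → 0  (bit 3 = 0)
position 2: 010 → 0  (bit 2 = 0)
position 10: 001 → 0  (bit 1 = 0)
position 9: 000 → 0  (bit 0 = 0)
bits b7..b0 = 11100000 = 224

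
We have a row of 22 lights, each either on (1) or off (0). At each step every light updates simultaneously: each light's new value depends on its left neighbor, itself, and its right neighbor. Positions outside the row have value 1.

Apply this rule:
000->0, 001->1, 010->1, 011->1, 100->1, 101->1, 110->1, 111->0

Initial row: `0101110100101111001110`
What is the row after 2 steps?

step 1: 1111011111111001111011
step 2: 0001110000001111001110

0001110000001111001110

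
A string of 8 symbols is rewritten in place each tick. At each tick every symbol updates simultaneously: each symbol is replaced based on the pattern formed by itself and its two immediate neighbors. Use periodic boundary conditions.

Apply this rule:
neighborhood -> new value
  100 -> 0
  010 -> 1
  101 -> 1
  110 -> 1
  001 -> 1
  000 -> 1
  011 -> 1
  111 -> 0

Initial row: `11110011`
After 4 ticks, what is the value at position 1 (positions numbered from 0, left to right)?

tick 1: 00010110
tick 2: 11111110
tick 3: 10000011
tick 4: 10111110
position 1 holds 0

0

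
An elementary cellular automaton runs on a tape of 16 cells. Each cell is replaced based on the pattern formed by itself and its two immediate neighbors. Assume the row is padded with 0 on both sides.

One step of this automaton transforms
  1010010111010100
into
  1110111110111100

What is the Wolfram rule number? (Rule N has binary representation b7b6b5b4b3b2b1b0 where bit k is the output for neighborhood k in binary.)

174

position 8: 111 → 1  (bit 7 = 1)
position 9: 110 → 0  (bit 6 = 0)
position 1: 101 → 1  (bit 5 = 1)
position 3: 100 → 0  (bit 4 = 0)
position 7: 011 → 1  (bit 3 = 1)
position 0: 010 → 1  (bit 2 = 1)
position 4: 001 → 1  (bit 1 = 1)
position 15: 000 → 0  (bit 0 = 0)
bits b7..b0 = 10101110 = 174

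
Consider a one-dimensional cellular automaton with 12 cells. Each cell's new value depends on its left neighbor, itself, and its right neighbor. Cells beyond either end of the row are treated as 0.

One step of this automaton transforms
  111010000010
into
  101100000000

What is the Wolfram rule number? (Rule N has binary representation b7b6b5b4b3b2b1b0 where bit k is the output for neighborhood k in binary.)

104

position 1: 111 → 0  (bit 7 = 0)
position 2: 110 → 1  (bit 6 = 1)
position 3: 101 → 1  (bit 5 = 1)
position 5: 100 → 0  (bit 4 = 0)
position 0: 011 → 1  (bit 3 = 1)
position 4: 010 → 0  (bit 2 = 0)
position 9: 001 → 0  (bit 1 = 0)
position 6: 000 → 0  (bit 0 = 0)
bits b7..b0 = 01101000 = 104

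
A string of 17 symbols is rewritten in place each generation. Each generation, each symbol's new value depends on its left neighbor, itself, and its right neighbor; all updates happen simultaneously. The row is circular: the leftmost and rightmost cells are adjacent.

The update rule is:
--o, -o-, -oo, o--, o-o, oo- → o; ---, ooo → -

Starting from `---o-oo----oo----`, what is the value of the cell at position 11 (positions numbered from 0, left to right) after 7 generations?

generation 1: --oooooo--oooo---
generation 2: -oo----oooo--oo--
generation 3: oooo--oo--oooooo-
generation 4: o--oooooooo----oo
generation 5: oooo------oo--oo-
generation 6: o--oo----oooooooo
generation 7: oooooo--oo-------
position 11 holds -

-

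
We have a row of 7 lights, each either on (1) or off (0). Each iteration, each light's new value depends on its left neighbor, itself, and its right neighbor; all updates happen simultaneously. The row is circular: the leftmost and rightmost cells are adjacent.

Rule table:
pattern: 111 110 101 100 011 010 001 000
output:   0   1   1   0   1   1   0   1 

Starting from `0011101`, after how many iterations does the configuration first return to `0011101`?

2

0010111
0011101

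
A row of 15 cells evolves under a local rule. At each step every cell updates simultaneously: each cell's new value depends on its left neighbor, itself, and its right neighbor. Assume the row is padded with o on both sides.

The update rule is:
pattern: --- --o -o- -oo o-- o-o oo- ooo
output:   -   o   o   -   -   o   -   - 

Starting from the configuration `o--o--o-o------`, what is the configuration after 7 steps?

--------oo--ooo

--oo-oooo-----o
-o--o--------o-
oo-oo-------ooo
--o--------o---
-oo-------oo--o
o--------o---o-
--------oo--ooo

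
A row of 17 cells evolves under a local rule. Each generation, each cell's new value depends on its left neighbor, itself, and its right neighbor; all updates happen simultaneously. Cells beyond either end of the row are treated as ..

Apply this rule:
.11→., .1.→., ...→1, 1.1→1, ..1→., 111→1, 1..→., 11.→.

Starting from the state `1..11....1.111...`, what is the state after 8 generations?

......11..1.1..11
11111......1.....
.111..1111...1111
..1....11..1..11.
1...11...........
..1....1111111111
1...11..11111111.
..1......111111..

..1......111111..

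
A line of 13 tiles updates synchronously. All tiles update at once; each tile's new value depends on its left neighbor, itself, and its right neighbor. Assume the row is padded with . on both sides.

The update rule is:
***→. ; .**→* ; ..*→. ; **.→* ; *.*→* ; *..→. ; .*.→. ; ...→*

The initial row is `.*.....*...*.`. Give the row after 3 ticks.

...***...*...
**.*.*.*...**
***.*.*..*.**

***.*.*..*.**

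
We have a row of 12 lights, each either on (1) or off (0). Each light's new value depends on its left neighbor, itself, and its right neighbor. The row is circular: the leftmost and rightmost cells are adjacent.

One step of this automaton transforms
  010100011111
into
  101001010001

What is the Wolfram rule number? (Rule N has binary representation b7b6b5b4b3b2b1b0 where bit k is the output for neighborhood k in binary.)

position 8: 111 → 0  (bit 7 = 0)
position 11: 110 → 1  (bit 6 = 1)
position 0: 101 → 1  (bit 5 = 1)
position 4: 100 → 0  (bit 4 = 0)
position 7: 011 → 1  (bit 3 = 1)
position 1: 010 → 0  (bit 2 = 0)
position 6: 001 → 0  (bit 1 = 0)
position 5: 000 → 1  (bit 0 = 1)
bits b7..b0 = 01101001 = 105

105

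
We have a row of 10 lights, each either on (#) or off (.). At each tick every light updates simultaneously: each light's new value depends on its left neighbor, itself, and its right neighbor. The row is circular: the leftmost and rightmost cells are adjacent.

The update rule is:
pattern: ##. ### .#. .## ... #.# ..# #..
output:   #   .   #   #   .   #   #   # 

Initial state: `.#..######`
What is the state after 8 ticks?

....##..##

tick 1: #####....#
tick 2: ....##..##
tick 3: #..#######
tick 4: ####......
tick 5: #..##....#
tick 6: ######..##
tick 7: .....####.
tick 8: ....##..##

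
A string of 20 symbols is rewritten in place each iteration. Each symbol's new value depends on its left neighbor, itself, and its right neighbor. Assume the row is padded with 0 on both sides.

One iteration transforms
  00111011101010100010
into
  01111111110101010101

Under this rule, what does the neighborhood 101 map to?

1

At position 5 the neighborhood is 101; the next row has 1 there.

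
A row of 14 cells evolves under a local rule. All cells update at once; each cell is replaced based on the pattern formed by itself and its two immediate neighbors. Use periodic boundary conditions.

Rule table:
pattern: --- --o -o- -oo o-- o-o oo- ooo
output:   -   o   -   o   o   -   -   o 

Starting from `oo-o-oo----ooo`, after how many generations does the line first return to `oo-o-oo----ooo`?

28

o----o-o--oooo
-o--o---oooooo
--oo-o-oooooo-
-oo----ooooo-o
-o-o--ooooo---
o---oooooo-o--
-o-oooooo---oo
---ooooo-o-oo-
--ooooo----o-o
oooooo-o--o---
ooooo---oo-o-o
oooo-o-oo----o
ooo----o-o--oo
oo-o--o---oooo
o---oo-o-ooooo
-o-oo----ooooo
---o-o--ooooo-
--o---oooooo-o
oo-o-oooooo---
o----ooooo-o-o
-o--ooooo----o
--oooooo-o--o-
-oooooo---oo-o
-ooooo-o-oo---
ooooo----o-o--
oooo-o--o---oo
ooo---oo-o-ooo
oo-o-oo----ooo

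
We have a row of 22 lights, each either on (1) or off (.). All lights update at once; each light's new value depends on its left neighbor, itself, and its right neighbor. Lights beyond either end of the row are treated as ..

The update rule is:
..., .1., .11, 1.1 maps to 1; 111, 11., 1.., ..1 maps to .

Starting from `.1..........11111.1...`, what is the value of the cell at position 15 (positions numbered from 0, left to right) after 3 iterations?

.1.11111111.1....11.11
.111.......11.11.1.11.
.1...11111.1.11.1111..
position 15 holds .

.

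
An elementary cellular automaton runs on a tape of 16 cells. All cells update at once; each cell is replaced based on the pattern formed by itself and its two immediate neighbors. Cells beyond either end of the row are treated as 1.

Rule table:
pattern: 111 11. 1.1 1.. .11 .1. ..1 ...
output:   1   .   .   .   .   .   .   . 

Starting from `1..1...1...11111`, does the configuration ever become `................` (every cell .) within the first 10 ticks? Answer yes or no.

yes

............1111
.............111
..............11
...............1
................
all cells are . at tick 5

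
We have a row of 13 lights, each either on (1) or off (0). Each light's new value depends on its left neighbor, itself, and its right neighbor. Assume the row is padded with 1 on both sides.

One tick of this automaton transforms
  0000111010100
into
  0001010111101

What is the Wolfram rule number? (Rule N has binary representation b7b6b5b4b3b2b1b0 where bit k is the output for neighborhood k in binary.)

166

position 5: 111 → 1  (bit 7 = 1)
position 6: 110 → 0  (bit 6 = 0)
position 7: 101 → 1  (bit 5 = 1)
position 0: 100 → 0  (bit 4 = 0)
position 4: 011 → 0  (bit 3 = 0)
position 8: 010 → 1  (bit 2 = 1)
position 3: 001 → 1  (bit 1 = 1)
position 1: 000 → 0  (bit 0 = 0)
bits b7..b0 = 10100110 = 166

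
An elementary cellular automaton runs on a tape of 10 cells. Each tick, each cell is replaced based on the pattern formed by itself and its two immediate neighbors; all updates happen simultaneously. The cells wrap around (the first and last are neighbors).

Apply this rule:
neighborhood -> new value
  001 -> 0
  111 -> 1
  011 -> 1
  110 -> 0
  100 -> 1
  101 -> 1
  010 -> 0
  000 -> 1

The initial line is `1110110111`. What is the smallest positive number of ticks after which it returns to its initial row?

1101101111
1011011111
0110111111
1101111110
1011111101
0111111011
1111110110
1111101101
1111011011
1110110111

10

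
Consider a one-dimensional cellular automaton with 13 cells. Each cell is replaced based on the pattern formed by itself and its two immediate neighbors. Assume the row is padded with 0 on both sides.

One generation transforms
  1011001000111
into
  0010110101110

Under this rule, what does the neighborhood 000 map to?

At position 8 the neighborhood is 000; the next row has 0 there.

0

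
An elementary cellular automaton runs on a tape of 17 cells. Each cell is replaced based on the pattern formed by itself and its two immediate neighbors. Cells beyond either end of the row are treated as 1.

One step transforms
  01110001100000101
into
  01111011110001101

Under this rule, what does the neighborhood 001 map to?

At position 6 the neighborhood is 001; the next row has 1 there.

1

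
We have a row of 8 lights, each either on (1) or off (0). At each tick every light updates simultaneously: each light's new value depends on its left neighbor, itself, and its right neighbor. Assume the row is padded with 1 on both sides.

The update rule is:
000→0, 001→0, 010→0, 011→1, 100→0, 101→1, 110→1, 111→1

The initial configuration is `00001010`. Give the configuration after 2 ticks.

00000011

00000101
00000011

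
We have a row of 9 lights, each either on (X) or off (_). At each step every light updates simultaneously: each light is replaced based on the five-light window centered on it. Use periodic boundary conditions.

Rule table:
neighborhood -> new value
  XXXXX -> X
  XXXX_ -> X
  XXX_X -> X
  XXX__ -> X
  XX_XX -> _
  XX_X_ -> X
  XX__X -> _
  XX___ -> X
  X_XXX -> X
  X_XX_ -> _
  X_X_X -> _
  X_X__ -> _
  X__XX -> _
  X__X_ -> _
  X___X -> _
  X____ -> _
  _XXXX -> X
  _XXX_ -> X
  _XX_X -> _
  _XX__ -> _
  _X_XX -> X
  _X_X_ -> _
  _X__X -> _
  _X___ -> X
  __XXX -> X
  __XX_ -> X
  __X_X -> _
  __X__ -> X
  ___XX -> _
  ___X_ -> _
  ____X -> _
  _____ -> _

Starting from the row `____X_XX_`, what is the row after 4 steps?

__X__X___

_____X__X
X____X__X
_X___X__X
__X__X___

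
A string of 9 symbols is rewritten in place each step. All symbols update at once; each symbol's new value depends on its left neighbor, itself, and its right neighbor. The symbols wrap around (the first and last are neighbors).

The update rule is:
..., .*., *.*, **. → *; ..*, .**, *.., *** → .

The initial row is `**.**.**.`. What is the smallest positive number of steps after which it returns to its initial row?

3

.**.**.**
*.**.**.*
**.**.**.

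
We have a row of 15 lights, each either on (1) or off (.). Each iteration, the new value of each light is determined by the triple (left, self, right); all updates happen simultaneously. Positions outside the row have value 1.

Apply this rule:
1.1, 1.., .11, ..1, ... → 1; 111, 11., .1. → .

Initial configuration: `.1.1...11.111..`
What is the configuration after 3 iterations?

1.11.1111.11..1

1.1.1111.11..11
.1.11...11.111.
1.11.1111.11..1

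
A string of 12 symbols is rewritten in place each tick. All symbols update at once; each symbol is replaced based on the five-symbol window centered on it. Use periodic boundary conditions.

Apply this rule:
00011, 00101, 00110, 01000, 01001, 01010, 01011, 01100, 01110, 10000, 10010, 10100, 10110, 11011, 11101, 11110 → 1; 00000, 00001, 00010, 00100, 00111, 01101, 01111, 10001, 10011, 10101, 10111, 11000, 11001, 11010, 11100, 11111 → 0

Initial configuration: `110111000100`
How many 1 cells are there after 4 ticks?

101010000010
010111100011
001001000110
000110101110
count of 1: 6

6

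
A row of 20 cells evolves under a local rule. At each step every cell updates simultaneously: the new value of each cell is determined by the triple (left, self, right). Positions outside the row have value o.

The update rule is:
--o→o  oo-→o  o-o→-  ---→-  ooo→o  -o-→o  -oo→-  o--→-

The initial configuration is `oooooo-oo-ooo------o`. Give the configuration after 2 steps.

oooooo-oo-o-o----oo-

oooooo--o--oo-----o-
oooooo-oo-o-o----oo-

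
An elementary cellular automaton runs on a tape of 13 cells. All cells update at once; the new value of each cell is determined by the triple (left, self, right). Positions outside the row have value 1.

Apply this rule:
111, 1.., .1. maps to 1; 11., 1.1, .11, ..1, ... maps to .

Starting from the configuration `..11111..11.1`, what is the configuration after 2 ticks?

.1..1..11....

1..111.1.....
.1..1..11....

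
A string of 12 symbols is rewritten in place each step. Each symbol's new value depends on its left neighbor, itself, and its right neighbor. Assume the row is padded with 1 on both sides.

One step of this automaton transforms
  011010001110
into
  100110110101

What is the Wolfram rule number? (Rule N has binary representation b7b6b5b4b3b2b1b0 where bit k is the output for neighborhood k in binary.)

167

position 9: 111 → 1  (bit 7 = 1)
position 2: 110 → 0  (bit 6 = 0)
position 0: 101 → 1  (bit 5 = 1)
position 5: 100 → 0  (bit 4 = 0)
position 1: 011 → 0  (bit 3 = 0)
position 4: 010 → 1  (bit 2 = 1)
position 7: 001 → 1  (bit 1 = 1)
position 6: 000 → 1  (bit 0 = 1)
bits b7..b0 = 10100111 = 167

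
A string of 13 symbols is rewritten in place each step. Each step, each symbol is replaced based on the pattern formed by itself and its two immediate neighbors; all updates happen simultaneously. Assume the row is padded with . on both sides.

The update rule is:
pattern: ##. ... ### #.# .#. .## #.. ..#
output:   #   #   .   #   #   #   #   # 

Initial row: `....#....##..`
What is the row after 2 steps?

#############
#...........#

#...........#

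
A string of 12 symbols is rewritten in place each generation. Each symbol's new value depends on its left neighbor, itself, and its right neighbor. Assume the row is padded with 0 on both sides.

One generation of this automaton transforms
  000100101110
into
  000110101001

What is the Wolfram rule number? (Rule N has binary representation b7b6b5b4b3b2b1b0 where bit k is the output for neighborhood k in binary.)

28

position 9: 111 → 0  (bit 7 = 0)
position 10: 110 → 0  (bit 6 = 0)
position 7: 101 → 0  (bit 5 = 0)
position 4: 100 → 1  (bit 4 = 1)
position 8: 011 → 1  (bit 3 = 1)
position 3: 010 → 1  (bit 2 = 1)
position 2: 001 → 0  (bit 1 = 0)
position 0: 000 → 0  (bit 0 = 0)
bits b7..b0 = 00011100 = 28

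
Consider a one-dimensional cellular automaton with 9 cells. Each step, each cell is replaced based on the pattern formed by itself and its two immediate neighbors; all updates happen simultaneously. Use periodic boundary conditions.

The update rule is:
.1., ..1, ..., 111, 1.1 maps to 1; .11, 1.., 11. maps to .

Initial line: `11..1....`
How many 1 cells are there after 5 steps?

...11.111
.11..1.1.
1...1111.
1.11.11.1
.1..1..1.
count of 1: 3

3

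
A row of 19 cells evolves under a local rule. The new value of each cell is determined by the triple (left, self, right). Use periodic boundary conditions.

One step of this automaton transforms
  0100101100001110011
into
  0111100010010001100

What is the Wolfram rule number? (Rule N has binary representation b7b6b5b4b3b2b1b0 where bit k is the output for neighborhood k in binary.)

position 13: 111 → 0  (bit 7 = 0)
position 7: 110 → 0  (bit 6 = 0)
position 0: 101 → 0  (bit 5 = 0)
position 2: 100 → 1  (bit 4 = 1)
position 6: 011 → 0  (bit 3 = 0)
position 1: 010 → 1  (bit 2 = 1)
position 3: 001 → 1  (bit 1 = 1)
position 9: 000 → 0  (bit 0 = 0)
bits b7..b0 = 00010110 = 22

22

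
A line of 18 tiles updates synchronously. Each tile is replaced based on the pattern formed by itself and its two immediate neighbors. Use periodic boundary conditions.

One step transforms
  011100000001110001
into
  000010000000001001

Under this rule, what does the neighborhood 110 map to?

At position 3 the neighborhood is 110; the next row has 0 there.

0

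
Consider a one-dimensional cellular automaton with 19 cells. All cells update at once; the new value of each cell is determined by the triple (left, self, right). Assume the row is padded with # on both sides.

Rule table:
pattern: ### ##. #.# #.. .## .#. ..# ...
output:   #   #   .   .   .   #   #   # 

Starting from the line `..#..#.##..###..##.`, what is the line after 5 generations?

.##.##..#.#.##.#.#.

generation 1: .##.##..#.#.##.#.#.
generation 2: ..#..#.##.#..#.#.#.
generation 3: .##.##..#.#.##.#.#.  (repeats generation 1; period 2)
generation 5: .##.##..#.#.##.#.#.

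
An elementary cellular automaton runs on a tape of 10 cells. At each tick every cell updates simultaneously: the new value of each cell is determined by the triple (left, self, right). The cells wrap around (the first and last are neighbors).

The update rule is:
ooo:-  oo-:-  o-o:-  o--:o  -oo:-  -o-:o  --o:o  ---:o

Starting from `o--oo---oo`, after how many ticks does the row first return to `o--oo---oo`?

2

tick 1: -oo--ooo--
tick 2: o--oo---oo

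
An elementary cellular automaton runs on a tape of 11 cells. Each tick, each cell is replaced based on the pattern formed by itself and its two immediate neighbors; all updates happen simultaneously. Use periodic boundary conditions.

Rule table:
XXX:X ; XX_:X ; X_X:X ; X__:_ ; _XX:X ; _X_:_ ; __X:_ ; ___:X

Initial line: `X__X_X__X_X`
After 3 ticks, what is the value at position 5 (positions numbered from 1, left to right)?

X___X____XX
X_X___XX_XX
XX__X_XXXXX
position 5 holds X

X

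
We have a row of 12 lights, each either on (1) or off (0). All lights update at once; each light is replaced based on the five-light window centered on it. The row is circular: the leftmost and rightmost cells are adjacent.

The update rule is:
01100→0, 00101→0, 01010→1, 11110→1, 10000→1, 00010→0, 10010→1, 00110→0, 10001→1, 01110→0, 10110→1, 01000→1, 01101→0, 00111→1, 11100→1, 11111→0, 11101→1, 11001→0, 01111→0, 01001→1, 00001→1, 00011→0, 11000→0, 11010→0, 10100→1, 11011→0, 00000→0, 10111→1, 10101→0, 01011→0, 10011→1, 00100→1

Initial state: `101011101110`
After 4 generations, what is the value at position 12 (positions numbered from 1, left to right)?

010010101010
111101010111
001100100100
100001111111
position 12 holds 1

1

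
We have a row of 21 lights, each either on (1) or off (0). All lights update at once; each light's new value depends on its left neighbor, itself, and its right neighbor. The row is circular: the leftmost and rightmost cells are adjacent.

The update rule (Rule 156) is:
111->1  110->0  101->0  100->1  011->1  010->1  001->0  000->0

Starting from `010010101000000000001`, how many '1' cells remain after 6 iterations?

8

011010101100000000001
010010101010000000001
011010101011000000001
010010101010100000001
011010101010110000001
010010101010101000001
count of 1: 8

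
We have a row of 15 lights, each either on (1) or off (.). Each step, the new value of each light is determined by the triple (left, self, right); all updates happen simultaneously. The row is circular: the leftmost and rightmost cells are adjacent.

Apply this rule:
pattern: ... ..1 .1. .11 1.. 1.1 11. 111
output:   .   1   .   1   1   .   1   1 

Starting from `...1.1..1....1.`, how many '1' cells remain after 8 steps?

13

..1...11.1..1.1
11.1.111..11...
11...11111111.1
111.111111111.1
111.111111111.1  (fixed point — unchanged through step 8)
count of 1: 13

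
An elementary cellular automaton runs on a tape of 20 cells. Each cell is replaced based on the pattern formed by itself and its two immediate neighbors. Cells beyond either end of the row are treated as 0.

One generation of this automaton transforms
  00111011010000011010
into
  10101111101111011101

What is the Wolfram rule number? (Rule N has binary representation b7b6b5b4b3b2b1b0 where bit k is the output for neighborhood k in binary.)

position 3: 111 → 0  (bit 7 = 0)
position 4: 110 → 1  (bit 6 = 1)
position 5: 101 → 1  (bit 5 = 1)
position 10: 100 → 1  (bit 4 = 1)
position 2: 011 → 1  (bit 3 = 1)
position 9: 010 → 0  (bit 2 = 0)
position 1: 001 → 0  (bit 1 = 0)
position 0: 000 → 1  (bit 0 = 1)
bits b7..b0 = 01111001 = 121

121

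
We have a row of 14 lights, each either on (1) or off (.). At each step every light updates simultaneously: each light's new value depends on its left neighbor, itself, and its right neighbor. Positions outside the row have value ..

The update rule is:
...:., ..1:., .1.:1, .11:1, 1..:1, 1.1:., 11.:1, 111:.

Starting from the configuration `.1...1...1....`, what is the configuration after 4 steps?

.11..11..11...
.111.111.111..
.1.1.1.1.1.11.
.1.1.1.1.1.111

.1.1.1.1.1.111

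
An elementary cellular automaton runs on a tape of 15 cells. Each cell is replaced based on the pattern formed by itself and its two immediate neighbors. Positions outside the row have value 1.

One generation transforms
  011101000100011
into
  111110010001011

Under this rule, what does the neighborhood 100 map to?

0

At position 6 the neighborhood is 100; the next row has 0 there.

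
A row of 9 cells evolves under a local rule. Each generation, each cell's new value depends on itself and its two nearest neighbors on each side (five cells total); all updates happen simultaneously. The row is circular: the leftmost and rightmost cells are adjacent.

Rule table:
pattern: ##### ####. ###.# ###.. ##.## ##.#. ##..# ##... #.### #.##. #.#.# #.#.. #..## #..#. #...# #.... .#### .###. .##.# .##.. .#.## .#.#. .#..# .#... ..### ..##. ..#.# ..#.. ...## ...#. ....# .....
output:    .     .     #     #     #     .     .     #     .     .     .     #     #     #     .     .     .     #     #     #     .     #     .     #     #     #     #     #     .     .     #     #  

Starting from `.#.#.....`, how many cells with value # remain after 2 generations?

5

.####.###
#...##.##
count of #: 5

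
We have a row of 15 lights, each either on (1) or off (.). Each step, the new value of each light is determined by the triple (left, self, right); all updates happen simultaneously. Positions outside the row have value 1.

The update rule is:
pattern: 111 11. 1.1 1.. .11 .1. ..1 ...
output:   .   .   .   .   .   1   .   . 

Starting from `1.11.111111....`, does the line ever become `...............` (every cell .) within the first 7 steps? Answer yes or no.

yes

...............
all cells are . at step 1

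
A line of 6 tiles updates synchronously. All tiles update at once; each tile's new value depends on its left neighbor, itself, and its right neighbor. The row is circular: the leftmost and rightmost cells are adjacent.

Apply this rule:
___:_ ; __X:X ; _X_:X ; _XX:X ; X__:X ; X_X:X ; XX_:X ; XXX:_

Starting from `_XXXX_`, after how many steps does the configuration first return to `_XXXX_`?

XX__XX
_XXXX_

2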